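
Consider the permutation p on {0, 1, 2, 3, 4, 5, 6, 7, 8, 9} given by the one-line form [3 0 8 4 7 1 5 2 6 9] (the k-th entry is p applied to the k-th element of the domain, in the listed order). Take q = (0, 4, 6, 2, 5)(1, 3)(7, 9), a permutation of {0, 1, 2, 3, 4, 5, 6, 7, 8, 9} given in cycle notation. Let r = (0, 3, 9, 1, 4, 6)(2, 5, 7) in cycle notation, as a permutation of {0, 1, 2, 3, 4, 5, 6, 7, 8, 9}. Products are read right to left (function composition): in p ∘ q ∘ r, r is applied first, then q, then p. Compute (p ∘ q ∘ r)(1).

5

(p ∘ q ∘ r)(1) = p(q(r(1))). r(1) = 4, then q(4) = 6, then p(6) = 5, so the result is 5.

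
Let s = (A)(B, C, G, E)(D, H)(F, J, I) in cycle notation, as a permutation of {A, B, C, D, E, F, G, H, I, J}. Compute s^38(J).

F

J lies in the 3-cycle (F, J, I).
On a 3-cycle, s^3 is the identity, so s^38 = s^2 there (38 ≡ 2 mod 3).
Stepping 2 places around the cycle: J → I → F.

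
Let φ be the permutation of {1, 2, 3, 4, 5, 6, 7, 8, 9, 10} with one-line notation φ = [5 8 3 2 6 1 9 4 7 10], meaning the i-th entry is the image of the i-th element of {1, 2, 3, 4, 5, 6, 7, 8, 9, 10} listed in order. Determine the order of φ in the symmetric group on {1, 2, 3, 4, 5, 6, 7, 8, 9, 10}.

6

The disjoint-cycle form of φ has cycle lengths 3, 3, 2, 1, 1.
The order of φ is the least common multiple of its cycle lengths: lcm(3, 3, 2) = 6.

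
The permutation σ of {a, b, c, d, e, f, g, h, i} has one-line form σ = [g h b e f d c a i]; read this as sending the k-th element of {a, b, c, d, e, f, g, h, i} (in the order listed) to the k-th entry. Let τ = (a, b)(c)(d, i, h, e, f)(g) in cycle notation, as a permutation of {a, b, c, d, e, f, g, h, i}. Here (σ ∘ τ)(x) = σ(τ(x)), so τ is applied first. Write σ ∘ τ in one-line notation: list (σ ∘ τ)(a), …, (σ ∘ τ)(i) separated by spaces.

Chase each element through τ then σ: a → b → h; b → a → g; c → c → b; d → i → i; e → f → d; f → d → e; g → g → c; h → e → f; i → h → a.
So σ ∘ τ in one-line form is h g b i d e c f a.

h g b i d e c f a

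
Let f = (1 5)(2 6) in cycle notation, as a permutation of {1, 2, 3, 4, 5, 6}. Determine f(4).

4

4 does not appear in any cycle of f, so it is a fixed point: f(4) = 4.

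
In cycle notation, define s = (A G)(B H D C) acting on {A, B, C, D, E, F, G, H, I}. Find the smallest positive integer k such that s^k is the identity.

4

The disjoint cycles have lengths 4, 2, 1, 1, 1.
The order of s is the least common multiple of its cycle lengths: lcm(4, 2) = 4.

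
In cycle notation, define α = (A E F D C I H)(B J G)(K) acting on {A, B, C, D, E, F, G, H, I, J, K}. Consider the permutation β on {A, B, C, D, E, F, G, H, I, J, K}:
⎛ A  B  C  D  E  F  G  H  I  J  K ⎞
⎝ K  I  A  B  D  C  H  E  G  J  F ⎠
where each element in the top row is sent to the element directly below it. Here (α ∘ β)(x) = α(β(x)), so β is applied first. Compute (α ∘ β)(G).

β(G) = H, then α(H) = A; composing gives (α ∘ β)(G) = A.

A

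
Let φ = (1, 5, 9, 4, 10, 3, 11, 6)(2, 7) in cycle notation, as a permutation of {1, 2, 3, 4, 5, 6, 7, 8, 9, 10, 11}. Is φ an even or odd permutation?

The cycle lengths are 8, 2, 1.
A cycle is odd iff its length is even; φ has 2 even-length cycles, so sgn(φ) = (−1)^2 and φ is even.

even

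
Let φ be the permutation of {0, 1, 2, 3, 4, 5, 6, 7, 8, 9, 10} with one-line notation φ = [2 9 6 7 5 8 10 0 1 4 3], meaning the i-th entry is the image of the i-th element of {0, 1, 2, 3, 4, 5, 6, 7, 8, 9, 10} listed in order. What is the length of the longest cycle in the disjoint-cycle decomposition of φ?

6

Decomposing into disjoint cycles gives (0, 2, 6, 10, 3, 7)(1, 9, 4, 5, 8); the longest has length 6.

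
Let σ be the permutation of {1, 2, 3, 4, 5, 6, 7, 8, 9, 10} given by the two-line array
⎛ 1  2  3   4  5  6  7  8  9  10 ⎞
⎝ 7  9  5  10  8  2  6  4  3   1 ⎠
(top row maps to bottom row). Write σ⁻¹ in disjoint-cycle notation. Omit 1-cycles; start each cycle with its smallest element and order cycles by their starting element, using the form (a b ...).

First write σ in disjoint cycles: (1 7 6 2 9 3 5 8 4 10).
Reversing each cycle (and rotating so the smallest element leads) gives σ⁻¹ = (1 10 4 8 5 3 9 2 6 7).

(1 10 4 8 5 3 9 2 6 7)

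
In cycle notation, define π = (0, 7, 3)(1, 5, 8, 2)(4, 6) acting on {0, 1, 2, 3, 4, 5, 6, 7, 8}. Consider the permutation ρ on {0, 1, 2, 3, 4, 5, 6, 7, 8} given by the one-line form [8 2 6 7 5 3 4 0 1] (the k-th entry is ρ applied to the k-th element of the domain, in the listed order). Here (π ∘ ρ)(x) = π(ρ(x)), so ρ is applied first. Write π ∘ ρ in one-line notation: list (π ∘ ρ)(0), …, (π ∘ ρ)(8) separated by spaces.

2 1 4 3 8 0 6 7 5

(π ∘ ρ)(x) = π(ρ(x)). Computing each image: π(ρ(0)) = π(8) = 2, π(ρ(1)) = π(2) = 1, π(ρ(2)) = π(6) = 4, π(ρ(3)) = π(7) = 3, π(ρ(4)) = π(5) = 8, π(ρ(5)) = π(3) = 0, π(ρ(6)) = π(4) = 6, π(ρ(7)) = π(0) = 7, π(ρ(8)) = π(1) = 5.
Hence π ∘ ρ = [2 1 4 3 8 0 6 7 5].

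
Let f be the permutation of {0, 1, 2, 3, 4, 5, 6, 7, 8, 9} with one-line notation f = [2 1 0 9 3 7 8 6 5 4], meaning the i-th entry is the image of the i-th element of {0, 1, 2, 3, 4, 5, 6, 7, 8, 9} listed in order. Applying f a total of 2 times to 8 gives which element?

7

Tracing 8 → 5 → … returns to 8 after 4 steps, so 8 lies in a 4-cycle (5, 7, 6, 8).
Stepping 2 places around the cycle: 8 → 5 → 7.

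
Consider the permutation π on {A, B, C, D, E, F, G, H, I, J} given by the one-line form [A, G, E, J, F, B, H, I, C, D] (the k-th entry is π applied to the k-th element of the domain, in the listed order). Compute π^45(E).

Tracing E → F → … returns to E after 7 steps, so E lies in a 7-cycle (B, G, H, I, C, E, F).
On a 7-cycle, π^7 is the identity, so π^45 = π^3 there (45 ≡ 3 mod 7).
Stepping 3 places around the cycle: E → F → B → G.

G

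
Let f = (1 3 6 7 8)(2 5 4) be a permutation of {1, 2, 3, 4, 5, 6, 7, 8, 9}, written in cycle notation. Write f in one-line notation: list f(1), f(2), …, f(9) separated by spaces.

Reading each image from the cycles: 1→3, 2→5, 3→6, 4→2, 5→4, 6→7, 7→8, 8→1, 9→9.
So the one-line form is 3 5 6 2 4 7 8 1 9.

3 5 6 2 4 7 8 1 9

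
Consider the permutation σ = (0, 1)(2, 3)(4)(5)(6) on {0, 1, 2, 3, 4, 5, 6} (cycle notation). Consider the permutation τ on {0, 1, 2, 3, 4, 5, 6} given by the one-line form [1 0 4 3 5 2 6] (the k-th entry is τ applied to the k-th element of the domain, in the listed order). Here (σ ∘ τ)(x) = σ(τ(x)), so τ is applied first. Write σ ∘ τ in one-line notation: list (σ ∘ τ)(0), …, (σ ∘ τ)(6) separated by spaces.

(σ ∘ τ)(x) = σ(τ(x)). Computing each image: σ(τ(0)) = σ(1) = 0, σ(τ(1)) = σ(0) = 1, σ(τ(2)) = σ(4) = 4, σ(τ(3)) = σ(3) = 2, σ(τ(4)) = σ(5) = 5, σ(τ(5)) = σ(2) = 3, σ(τ(6)) = σ(6) = 6.
Hence σ ∘ τ = [0 1 4 2 5 3 6].

0 1 4 2 5 3 6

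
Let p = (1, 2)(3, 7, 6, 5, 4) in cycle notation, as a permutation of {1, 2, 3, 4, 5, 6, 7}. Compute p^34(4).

5

4 lies in the 5-cycle (3, 7, 6, 5, 4).
Since the cycle has length 5, p^34 acts on it the same as p^4 (34 mod 5 = 4).
Stepping 4 places around the cycle: 4 → 3 → 7 → 6 → 5.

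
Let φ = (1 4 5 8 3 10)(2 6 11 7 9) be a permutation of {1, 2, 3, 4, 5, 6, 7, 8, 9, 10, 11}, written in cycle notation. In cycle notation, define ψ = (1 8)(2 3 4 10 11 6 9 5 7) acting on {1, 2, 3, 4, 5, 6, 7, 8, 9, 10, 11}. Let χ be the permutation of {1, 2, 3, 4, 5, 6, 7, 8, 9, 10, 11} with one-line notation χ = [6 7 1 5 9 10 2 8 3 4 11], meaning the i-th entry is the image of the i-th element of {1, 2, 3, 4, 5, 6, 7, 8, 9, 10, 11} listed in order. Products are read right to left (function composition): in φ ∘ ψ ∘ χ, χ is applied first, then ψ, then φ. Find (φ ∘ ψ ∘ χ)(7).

10

Apply the permutations in order: χ(7) = 2, then ψ(2) = 3, then φ(3) = 10. So (φ ∘ ψ ∘ χ)(7) = 10.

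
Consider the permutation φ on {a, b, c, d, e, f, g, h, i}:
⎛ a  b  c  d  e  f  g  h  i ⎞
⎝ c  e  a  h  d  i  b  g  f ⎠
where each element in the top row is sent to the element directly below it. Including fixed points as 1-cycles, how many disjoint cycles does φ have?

3

The cycle decomposition is (a, c)(b, e, d, h, g)(f, i), which has 3 cycles (counting 1-cycles).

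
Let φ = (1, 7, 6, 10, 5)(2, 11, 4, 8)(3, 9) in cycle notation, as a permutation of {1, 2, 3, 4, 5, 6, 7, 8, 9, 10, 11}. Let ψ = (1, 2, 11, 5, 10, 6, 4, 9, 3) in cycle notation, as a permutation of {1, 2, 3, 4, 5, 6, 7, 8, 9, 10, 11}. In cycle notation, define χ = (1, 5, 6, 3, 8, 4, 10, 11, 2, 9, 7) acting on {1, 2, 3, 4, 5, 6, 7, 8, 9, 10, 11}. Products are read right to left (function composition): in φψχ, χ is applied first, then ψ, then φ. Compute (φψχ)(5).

Chase 5: χ(5) = 6; ψ(6) = 4; φ(4) = 8. Hence (φψχ)(5) = 8.

8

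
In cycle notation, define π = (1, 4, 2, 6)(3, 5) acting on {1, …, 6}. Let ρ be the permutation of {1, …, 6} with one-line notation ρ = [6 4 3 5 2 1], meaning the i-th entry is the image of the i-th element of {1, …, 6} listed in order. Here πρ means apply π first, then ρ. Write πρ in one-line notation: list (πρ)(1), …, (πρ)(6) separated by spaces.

For each element, apply π then ρ: 1 → 4 → 5; 2 → 6 → 1; 3 → 5 → 2; 4 → 2 → 4; 5 → 3 → 3; 6 → 1 → 6.
Collecting the images, πρ = [5 1 2 4 3 6].

5 1 2 4 3 6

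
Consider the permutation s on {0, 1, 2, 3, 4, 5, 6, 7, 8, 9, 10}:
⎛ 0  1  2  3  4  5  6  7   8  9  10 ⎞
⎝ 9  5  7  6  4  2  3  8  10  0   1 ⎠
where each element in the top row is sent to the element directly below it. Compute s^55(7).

8

Tracing 7 → 8 → … returns to 7 after 6 steps, so 7 lies in a 6-cycle (1, 5, 2, 7, 8, 10).
On a 6-cycle, s^6 is the identity, so s^55 = s^1 there (55 ≡ 1 mod 6).
Advancing 1 step from 7: 7 → 8.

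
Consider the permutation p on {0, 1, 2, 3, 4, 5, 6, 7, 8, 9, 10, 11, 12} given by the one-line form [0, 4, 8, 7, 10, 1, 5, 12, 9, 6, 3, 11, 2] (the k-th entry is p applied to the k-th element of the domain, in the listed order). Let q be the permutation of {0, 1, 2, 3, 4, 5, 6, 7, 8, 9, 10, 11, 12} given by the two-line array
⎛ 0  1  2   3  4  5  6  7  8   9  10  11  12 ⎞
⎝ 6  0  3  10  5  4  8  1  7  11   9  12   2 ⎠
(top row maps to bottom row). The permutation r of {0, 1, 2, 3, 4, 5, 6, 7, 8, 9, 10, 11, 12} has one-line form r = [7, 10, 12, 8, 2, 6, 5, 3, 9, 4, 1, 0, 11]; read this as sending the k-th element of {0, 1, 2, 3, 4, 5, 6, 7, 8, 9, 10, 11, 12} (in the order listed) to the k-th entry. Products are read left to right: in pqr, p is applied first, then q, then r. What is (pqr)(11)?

Chase 11: p(11) = 11; q(11) = 12; r(12) = 11. Hence (pqr)(11) = 11.

11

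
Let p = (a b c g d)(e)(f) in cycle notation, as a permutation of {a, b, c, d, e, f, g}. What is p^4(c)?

b

c lies in the 5-cycle (a b c g d).
Advancing 4 steps from c: c → g → d → a → b.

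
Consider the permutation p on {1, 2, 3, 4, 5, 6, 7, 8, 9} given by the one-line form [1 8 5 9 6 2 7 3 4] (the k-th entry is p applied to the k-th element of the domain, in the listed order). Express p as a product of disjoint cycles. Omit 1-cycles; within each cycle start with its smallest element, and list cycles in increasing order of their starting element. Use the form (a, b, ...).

(2, 8, 3, 5, 6)(4, 9)

Iterating p from 2 gives 2 → 8 → 3 → 5 → 6 → 2; that is the 5-cycle (2, 8, 3, 5, 6).
Continuing from each remaining unvisited element yields (2, 8, 3, 5, 6)(4, 9).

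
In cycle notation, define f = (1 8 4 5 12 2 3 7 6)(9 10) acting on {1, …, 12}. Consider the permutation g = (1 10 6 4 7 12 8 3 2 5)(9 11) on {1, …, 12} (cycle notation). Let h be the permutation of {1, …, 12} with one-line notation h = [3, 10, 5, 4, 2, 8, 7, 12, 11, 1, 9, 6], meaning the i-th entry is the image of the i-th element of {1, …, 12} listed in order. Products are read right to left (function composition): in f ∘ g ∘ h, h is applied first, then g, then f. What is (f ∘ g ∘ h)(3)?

8

Apply the permutations in order: h(3) = 5, then g(5) = 1, then f(1) = 8. So (f ∘ g ∘ h)(3) = 8.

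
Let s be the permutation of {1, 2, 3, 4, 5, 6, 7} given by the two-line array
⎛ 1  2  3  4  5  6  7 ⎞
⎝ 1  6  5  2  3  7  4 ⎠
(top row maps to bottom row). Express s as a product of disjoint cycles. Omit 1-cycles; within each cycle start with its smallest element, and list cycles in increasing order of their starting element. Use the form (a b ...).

(2 6 7 4)(3 5)

From 2: 2 → 6 → 7 → 4 → 2, closing the cycle (2 6 7 4).
Continuing from each remaining unvisited element yields (2 6 7 4)(3 5).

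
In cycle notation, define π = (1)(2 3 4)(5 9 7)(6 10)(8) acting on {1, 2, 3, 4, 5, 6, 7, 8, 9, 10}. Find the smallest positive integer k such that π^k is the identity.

The disjoint cycles have lengths 3, 3, 2, 1, 1.
The order is lcm(3, 3, 2) = 6.

6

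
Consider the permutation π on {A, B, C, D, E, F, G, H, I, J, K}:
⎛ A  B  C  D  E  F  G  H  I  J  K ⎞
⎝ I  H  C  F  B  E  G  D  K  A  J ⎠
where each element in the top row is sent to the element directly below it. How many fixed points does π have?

2

The fixed points (elements with π(x) = x) are {C, G}, so there are 2.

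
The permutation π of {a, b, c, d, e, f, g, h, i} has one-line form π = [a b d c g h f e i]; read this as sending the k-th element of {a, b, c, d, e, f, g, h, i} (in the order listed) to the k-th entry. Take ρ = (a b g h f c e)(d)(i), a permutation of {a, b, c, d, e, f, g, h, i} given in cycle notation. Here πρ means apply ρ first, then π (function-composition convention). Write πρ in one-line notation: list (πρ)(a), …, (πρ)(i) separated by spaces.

b f g c a d e h i

Chase each element through ρ then π: a → b → b; b → g → f; c → e → g; d → d → c; e → a → a; f → c → d; g → h → e; h → f → h; i → i → i.
Collecting the images, πρ = [b f g c a d e h i].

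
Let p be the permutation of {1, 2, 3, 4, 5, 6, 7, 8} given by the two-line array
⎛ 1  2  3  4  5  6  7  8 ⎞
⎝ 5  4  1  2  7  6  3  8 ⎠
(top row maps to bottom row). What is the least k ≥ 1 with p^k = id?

The disjoint-cycle form of p has cycle lengths 4, 2, 1, 1.
The order of p is the least common multiple of its cycle lengths: lcm(4, 2) = 4.

4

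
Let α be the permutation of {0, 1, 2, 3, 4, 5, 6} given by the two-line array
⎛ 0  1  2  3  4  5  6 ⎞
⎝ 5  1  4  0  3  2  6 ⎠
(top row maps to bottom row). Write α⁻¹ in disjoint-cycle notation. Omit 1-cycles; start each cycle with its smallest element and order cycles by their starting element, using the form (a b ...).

The cycle decomposition of α is (0 5 2 4 3).
The inverse reverses every cycle; in canonical form, α⁻¹ = (0 3 4 2 5).

(0 3 4 2 5)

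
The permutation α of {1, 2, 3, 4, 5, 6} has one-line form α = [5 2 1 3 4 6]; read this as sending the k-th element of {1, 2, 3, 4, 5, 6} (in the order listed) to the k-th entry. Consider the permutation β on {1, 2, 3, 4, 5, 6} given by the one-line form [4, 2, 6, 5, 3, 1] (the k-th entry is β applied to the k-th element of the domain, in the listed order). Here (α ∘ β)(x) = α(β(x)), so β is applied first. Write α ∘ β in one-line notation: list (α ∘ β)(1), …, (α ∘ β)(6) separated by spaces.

For each element, apply β then α: 1 → 4 → 3; 2 → 2 → 2; 3 → 6 → 6; 4 → 5 → 4; 5 → 3 → 1; 6 → 1 → 5.
So α ∘ β in one-line form is 3 2 6 4 1 5.

3 2 6 4 1 5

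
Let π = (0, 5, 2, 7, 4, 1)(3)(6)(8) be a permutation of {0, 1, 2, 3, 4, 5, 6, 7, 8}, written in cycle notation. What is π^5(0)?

1

0 lies in the 6-cycle (0, 5, 2, 7, 4, 1).
Stepping 5 places around the cycle: 0 → 5 → 2 → 7 → 4 → 1.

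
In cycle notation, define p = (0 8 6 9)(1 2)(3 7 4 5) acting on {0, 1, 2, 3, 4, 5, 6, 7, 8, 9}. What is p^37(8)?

6

8 lies in the 4-cycle (0 8 6 9).
Powers repeat with period 4 on this cycle, and 37 mod 4 = 1, so p^37(8) = p^1(8).
Advancing 1 step from 8: 8 → 6.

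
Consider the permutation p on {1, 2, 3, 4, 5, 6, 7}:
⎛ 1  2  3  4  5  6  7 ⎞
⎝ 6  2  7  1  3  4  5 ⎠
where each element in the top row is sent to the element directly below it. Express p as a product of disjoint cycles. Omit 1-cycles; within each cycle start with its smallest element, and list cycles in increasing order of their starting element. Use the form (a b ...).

From 1: 1 → 6 → 4 → 1, closing the cycle (1 6 4).
Continuing from each remaining unvisited element yields (1 6 4)(3 7 5).

(1 6 4)(3 7 5)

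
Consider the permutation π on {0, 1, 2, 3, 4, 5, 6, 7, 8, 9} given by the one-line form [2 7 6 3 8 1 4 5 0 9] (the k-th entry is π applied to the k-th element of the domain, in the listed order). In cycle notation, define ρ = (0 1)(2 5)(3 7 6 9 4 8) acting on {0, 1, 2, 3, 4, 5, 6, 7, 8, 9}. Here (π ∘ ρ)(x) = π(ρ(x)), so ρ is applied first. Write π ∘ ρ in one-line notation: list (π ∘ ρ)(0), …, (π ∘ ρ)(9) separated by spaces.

7 2 1 5 0 6 9 4 3 8

For each element, apply ρ then π: 0 → 1 → 7; 1 → 0 → 2; 2 → 5 → 1; 3 → 7 → 5; 4 → 8 → 0; 5 → 2 → 6; 6 → 9 → 9; 7 → 6 → 4; 8 → 3 → 3; 9 → 4 → 8.
So π ∘ ρ in one-line form is 7 2 1 5 0 6 9 4 3 8.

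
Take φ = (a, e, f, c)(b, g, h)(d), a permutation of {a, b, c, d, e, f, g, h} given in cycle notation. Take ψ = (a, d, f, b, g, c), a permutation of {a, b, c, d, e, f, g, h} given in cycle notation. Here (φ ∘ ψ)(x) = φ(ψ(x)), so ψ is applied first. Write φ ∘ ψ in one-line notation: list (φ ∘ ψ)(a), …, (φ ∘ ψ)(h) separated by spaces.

d h e c f g a b

(φ ∘ ψ)(x) = φ(ψ(x)). Computing each image: φ(ψ(a)) = φ(d) = d, φ(ψ(b)) = φ(g) = h, φ(ψ(c)) = φ(a) = e, φ(ψ(d)) = φ(f) = c, φ(ψ(e)) = φ(e) = f, φ(ψ(f)) = φ(b) = g, φ(ψ(g)) = φ(c) = a, φ(ψ(h)) = φ(h) = b.
Hence φ ∘ ψ = [d h e c f g a b].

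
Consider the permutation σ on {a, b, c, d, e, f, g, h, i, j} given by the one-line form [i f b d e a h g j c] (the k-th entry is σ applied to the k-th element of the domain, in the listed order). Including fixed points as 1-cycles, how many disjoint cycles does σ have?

The cycle decomposition is (a i j c b f)(d)(e)(g h), which has 4 cycles (counting 1-cycles).

4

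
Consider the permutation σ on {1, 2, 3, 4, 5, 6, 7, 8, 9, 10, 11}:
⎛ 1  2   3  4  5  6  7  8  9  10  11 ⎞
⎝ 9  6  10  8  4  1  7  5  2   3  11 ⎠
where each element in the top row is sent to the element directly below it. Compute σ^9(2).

Tracing 2 → 6 → … returns to 2 after 4 steps, so 2 lies in a 4-cycle (1, 9, 2, 6).
On a 4-cycle, σ^4 is the identity, so σ^9 = σ^1 there (9 ≡ 1 mod 4).
Advancing 1 step from 2: 2 → 6.

6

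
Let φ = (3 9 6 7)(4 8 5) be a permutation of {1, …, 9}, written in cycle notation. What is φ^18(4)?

4 lies in the 3-cycle (4 8 5).
On a 3-cycle, φ^3 is the identity, so φ^18 = φ^0 there (18 ≡ 0 mod 3).
So φ^18(4) = 4.

4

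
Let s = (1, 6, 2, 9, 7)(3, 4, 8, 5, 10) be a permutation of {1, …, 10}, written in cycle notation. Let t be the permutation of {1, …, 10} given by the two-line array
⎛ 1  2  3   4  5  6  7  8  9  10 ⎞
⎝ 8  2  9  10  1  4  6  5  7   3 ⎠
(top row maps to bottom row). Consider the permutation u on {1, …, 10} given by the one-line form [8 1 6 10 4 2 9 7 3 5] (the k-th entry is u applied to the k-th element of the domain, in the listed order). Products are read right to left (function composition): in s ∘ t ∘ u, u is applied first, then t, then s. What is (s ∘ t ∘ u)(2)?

5

(s ∘ t ∘ u)(2) = s(t(u(2))). u(2) = 1, then t(1) = 8, then s(8) = 5, so the result is 5.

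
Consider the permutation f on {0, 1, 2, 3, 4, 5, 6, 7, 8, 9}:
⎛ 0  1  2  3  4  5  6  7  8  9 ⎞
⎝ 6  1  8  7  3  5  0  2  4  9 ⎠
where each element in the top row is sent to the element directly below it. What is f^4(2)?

Tracing 2 → 8 → … returns to 2 after 5 steps, so 2 lies in a 5-cycle (2, 8, 4, 3, 7).
Stepping 4 places around the cycle: 2 → 8 → 4 → 3 → 7.

7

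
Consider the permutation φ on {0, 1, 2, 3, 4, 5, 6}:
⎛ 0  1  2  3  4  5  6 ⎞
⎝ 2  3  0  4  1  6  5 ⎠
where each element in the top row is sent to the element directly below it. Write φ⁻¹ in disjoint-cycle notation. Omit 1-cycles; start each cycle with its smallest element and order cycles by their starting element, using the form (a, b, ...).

The cycle decomposition of φ is (0, 2)(1, 3, 4)(5, 6).
The inverse reverses every cycle; in canonical form, φ⁻¹ = (0, 2)(1, 4, 3)(5, 6).

(0, 2)(1, 4, 3)(5, 6)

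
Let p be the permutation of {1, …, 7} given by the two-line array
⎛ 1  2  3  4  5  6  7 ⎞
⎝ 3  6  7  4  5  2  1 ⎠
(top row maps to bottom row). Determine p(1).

3

The entry below 1 in the array is 3, so p(1) = 3.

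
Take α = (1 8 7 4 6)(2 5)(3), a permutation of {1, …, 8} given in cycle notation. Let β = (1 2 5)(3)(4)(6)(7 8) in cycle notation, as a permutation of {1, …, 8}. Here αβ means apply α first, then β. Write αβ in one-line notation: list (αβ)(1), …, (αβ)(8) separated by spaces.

Chase each element through α then β: 1 → 8 → 7; 2 → 5 → 1; 3 → 3 → 3; 4 → 6 → 6; 5 → 2 → 5; 6 → 1 → 2; 7 → 4 → 4; 8 → 7 → 8.
So αβ in one-line form is 7 1 3 6 5 2 4 8.

7 1 3 6 5 2 4 8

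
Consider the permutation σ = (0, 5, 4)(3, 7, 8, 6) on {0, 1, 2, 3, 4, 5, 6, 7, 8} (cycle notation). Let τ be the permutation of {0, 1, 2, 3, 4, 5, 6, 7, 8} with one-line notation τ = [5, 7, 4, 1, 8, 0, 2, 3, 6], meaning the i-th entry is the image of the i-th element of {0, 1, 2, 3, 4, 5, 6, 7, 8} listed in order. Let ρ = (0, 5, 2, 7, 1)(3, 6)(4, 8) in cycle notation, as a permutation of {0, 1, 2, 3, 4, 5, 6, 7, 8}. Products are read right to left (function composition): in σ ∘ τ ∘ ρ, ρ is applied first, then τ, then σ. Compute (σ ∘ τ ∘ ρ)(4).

3

(σ ∘ τ ∘ ρ)(4) = σ(τ(ρ(4))). ρ(4) = 8, then τ(8) = 6, then σ(6) = 3, so the result is 3.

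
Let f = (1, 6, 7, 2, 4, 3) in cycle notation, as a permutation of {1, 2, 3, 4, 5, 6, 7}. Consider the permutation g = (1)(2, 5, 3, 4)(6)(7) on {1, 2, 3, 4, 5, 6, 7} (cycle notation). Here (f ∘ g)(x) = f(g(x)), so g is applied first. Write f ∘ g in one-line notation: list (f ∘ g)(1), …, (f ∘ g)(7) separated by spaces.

6 5 3 4 1 7 2

Chase each element through g then f: 1 → 1 → 6; 2 → 5 → 5; 3 → 4 → 3; 4 → 2 → 4; 5 → 3 → 1; 6 → 6 → 7; 7 → 7 → 2.
So f ∘ g in one-line form is 6 5 3 4 1 7 2.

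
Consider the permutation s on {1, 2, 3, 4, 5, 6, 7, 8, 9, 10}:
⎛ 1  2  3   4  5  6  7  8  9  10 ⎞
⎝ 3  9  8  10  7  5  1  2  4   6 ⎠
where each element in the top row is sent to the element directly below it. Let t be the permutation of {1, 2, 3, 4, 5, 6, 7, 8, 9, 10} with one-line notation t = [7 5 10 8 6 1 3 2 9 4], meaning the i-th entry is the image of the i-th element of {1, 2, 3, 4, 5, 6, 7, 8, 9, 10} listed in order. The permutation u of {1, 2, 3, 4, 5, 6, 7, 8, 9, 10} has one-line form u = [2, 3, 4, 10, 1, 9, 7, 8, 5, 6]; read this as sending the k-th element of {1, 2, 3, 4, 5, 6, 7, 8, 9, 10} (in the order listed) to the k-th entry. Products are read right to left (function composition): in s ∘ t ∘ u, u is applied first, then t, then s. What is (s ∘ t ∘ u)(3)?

2

Apply the permutations in order: u(3) = 4, then t(4) = 8, then s(8) = 2. So (s ∘ t ∘ u)(3) = 2.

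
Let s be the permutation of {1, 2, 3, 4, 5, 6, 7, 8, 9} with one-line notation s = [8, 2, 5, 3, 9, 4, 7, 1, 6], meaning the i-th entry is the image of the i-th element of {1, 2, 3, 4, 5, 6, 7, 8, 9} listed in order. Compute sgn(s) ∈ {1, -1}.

-1

In disjoint-cycle form the cycle lengths are 5, 2, 1, 1.
A cycle is odd iff its length is even; s has 1 even-length cycle, so sgn(s) = (−1)^1 and s is odd.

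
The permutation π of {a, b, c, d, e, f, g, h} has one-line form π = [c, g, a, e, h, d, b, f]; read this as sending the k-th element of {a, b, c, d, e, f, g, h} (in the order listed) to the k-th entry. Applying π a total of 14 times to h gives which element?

Tracing h → f → … returns to h after 4 steps, so h lies in a 4-cycle (d e h f).
Since the cycle has length 4, π^14 acts on it the same as π^2 (14 mod 4 = 2).
Stepping 2 places around the cycle: h → f → d.

d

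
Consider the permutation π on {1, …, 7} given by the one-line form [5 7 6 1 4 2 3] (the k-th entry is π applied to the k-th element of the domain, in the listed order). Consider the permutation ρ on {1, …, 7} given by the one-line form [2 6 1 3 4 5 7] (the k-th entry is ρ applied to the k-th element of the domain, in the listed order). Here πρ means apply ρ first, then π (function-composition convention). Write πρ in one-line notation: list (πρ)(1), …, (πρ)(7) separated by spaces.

7 2 5 6 1 4 3

Chase each element through ρ then π: 1 → 2 → 7; 2 → 6 → 2; 3 → 1 → 5; 4 → 3 → 6; 5 → 4 → 1; 6 → 5 → 4; 7 → 7 → 3.
Collecting the images, πρ = [7 2 5 6 1 4 3].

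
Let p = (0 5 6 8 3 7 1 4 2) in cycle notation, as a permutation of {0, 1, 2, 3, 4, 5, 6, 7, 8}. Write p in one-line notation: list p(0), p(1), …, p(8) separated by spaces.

5 4 0 7 2 6 8 1 3

Reading each image from the cycles: 0↦5, 1↦4, 2↦0, 3↦7, 4↦2, 5↦6, 6↦8, 7↦1, 8↦3.
Listing these in domain order gives 5 4 0 7 2 6 8 1 3.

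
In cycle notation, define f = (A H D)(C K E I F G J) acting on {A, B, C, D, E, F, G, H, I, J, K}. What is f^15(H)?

H

H lies in the 3-cycle (A H D).
Powers repeat with period 3 on this cycle, and 15 mod 3 = 0, so f^15(H) = f^0(H).
So f^15(H) = H.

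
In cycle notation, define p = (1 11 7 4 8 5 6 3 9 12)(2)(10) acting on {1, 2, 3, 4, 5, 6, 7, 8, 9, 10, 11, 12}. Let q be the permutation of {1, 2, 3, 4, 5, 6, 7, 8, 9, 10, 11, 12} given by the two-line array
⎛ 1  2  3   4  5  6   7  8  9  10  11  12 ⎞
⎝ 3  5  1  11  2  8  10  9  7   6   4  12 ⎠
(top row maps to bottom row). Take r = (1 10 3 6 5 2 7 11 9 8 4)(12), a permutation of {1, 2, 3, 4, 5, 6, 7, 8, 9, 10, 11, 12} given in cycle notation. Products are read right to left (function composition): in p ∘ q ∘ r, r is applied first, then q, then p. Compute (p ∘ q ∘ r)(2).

(p ∘ q ∘ r)(2) = p(q(r(2))). r(2) = 7, then q(7) = 10, then p(10) = 10, so the result is 10.

10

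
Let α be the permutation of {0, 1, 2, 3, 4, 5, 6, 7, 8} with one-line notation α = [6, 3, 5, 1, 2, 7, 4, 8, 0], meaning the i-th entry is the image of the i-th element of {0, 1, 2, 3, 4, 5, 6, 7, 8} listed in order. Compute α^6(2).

4

Tracing 2 → 5 → … returns to 2 after 7 steps, so 2 lies in a 7-cycle (0, 6, 4, 2, 5, 7, 8).
Stepping 6 places around the cycle: 2 → 5 → 7 → 8 → 0 → 6 → 4.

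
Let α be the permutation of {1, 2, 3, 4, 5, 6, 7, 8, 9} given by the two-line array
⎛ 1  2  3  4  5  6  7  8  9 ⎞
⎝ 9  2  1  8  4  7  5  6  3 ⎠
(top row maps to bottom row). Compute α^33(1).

1

Tracing 1 → 9 → … returns to 1 after 3 steps, so 1 lies in a 3-cycle (1, 9, 3).
Since the cycle has length 3, α^33 acts on it the same as α^0 (33 mod 3 = 0).
So α^33(1) = 1.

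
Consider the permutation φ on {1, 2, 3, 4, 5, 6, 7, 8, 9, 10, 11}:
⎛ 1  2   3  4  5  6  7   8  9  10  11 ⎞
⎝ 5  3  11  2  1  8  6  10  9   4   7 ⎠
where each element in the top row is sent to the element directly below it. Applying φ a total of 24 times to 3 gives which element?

Tracing 3 → 11 → … returns to 3 after 8 steps, so 3 lies in an 8-cycle (2 3 11 7 6 8 10 4).
Powers repeat with period 8 on this cycle, and 24 mod 8 = 0, so φ^24(3) = φ^0(3).
So φ^24(3) = 3.

3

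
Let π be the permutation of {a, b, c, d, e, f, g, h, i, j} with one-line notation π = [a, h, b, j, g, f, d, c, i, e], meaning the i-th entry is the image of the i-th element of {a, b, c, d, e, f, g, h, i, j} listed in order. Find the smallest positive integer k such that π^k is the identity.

12

Decomposing into disjoint cycles gives cycle lengths 4, 3, 1, 1, 1.
The order of π is the least common multiple of its cycle lengths: lcm(4, 3) = 12.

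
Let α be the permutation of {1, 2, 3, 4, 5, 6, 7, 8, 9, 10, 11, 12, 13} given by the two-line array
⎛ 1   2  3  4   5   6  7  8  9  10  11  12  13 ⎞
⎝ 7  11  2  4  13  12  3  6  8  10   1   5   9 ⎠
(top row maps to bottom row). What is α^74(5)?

Tracing 5 → 13 → … returns to 5 after 6 steps, so 5 lies in a 6-cycle (5, 13, 9, 8, 6, 12).
On a 6-cycle, α^6 is the identity, so α^74 = α^2 there (74 ≡ 2 mod 6).
Stepping 2 places around the cycle: 5 → 13 → 9.

9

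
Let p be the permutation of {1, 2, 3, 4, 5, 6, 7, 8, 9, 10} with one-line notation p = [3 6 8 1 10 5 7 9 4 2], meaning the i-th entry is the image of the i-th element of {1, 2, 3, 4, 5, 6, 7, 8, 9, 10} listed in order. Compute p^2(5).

2

Tracing 5 → 10 → … returns to 5 after 4 steps, so 5 lies in a 4-cycle (2 6 5 10).
Stepping 2 places around the cycle: 5 → 10 → 2.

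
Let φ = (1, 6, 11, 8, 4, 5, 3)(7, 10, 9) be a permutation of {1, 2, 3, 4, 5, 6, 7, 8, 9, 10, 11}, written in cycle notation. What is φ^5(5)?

5 lies in the 7-cycle (1, 6, 11, 8, 4, 5, 3).
Advancing 5 steps from 5: 5 → 3 → 1 → 6 → 11 → 8.

8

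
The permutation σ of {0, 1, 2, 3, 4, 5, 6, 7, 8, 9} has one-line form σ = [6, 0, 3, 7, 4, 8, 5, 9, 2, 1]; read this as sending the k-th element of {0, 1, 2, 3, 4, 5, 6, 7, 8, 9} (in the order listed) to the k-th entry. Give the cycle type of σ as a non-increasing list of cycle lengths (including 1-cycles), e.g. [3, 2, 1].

[9, 1]

The disjoint cycles are (0 6 5 8 2 3 7 9 1)(4), with lengths 9, 1 in non-increasing order.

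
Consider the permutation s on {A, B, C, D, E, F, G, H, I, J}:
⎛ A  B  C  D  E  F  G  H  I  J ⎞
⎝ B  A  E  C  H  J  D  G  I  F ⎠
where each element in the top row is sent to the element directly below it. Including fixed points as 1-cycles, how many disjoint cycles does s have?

The cycle decomposition is (A B)(C E H G D)(F J)(I), which has 4 cycles (counting 1-cycles).

4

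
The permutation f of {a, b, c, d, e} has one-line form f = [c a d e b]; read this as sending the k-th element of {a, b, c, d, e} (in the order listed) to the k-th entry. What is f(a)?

c

a is element number 1 of the domain, and entry number 1 of the one-line form is c, so f(a) = c.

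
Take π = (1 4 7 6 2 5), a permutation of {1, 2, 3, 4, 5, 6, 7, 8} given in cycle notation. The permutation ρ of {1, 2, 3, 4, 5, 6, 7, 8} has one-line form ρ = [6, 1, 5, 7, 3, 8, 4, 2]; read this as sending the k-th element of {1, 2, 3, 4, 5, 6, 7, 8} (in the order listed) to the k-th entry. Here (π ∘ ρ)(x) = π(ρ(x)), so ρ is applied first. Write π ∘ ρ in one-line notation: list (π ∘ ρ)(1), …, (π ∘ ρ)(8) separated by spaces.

Chase each element through ρ then π: 1 → 6 → 2; 2 → 1 → 4; 3 → 5 → 1; 4 → 7 → 6; 5 → 3 → 3; 6 → 8 → 8; 7 → 4 → 7; 8 → 2 → 5.
So π ∘ ρ in one-line form is 2 4 1 6 3 8 7 5.

2 4 1 6 3 8 7 5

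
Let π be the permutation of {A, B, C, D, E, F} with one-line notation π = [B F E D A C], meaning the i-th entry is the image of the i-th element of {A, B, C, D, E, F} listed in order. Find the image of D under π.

D is element number 4 of the domain, and entry number 4 of the one-line form is D, so π(D) = D.

D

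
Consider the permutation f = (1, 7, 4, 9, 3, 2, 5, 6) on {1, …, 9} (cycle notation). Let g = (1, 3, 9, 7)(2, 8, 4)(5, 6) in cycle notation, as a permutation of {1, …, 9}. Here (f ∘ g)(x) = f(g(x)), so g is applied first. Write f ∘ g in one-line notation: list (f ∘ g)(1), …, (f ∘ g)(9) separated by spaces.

2 8 3 5 1 6 7 9 4

(f ∘ g)(x) = f(g(x)). Computing each image: f(g(1)) = f(3) = 2, f(g(2)) = f(8) = 8, f(g(3)) = f(9) = 3, f(g(4)) = f(2) = 5, f(g(5)) = f(6) = 1, f(g(6)) = f(5) = 6, f(g(7)) = f(1) = 7, f(g(8)) = f(4) = 9, f(g(9)) = f(7) = 4.
Hence f ∘ g = [2 8 3 5 1 6 7 9 4].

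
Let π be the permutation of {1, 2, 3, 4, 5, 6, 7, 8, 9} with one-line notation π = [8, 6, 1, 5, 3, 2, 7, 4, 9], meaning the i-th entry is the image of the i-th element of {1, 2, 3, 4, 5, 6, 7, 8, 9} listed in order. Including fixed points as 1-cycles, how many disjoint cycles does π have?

4

The cycle decomposition is (1 8 4 5 3)(2 6)(7)(9), which has 4 cycles (counting 1-cycles).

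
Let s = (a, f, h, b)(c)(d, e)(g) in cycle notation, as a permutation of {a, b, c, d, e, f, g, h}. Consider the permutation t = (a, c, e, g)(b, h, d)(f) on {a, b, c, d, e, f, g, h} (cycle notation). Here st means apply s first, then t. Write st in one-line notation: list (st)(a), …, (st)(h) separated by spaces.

(st)(x) = t(s(x)). Computing each image: t(s(a)) = t(f) = f, t(s(b)) = t(a) = c, t(s(c)) = t(c) = e, t(s(d)) = t(e) = g, t(s(e)) = t(d) = b, t(s(f)) = t(h) = d, t(s(g)) = t(g) = a, t(s(h)) = t(b) = h.
Hence st = [f c e g b d a h].

f c e g b d a h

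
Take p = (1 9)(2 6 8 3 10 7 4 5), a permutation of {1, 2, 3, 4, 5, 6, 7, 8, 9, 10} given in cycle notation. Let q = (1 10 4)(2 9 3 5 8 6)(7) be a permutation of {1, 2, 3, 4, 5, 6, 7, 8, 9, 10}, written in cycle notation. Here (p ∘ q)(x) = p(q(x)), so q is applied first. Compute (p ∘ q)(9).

10

q(9) = 3, then p(3) = 10; composing gives (p ∘ q)(9) = 10.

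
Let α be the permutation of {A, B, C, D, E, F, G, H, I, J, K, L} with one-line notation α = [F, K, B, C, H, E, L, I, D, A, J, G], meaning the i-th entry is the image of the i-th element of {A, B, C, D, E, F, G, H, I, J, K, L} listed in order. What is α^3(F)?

Tracing F → E → … returns to F after 10 steps, so F lies in a 10-cycle (A, F, E, H, I, D, C, B, K, J).
Stepping 3 places around the cycle: F → E → H → I.

I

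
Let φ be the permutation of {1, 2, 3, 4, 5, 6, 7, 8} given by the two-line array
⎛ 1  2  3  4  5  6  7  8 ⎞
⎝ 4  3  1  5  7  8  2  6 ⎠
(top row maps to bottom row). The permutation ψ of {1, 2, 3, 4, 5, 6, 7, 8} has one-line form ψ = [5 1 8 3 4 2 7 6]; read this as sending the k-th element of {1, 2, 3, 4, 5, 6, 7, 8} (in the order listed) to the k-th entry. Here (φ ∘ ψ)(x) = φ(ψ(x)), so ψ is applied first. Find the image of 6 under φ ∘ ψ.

First apply ψ: ψ(6) = 2, then φ(2) = 3. Thus (φ ∘ ψ)(6) = 3.

3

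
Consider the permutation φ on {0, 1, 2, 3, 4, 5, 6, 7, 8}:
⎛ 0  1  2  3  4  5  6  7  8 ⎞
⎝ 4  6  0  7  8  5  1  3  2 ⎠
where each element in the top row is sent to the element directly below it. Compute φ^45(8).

Tracing 8 → 2 → … returns to 8 after 4 steps, so 8 lies in a 4-cycle (0 4 8 2).
Since the cycle has length 4, φ^45 acts on it the same as φ^1 (45 mod 4 = 1).
Advancing 1 step from 8: 8 → 2.

2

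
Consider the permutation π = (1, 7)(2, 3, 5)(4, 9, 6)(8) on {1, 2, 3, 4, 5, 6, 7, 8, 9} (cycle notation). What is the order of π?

6

The cycle type of π is (3, 3, 2, 1).
Since disjoint cycles commute, ord(π) = lcm(3, 3, 2) = 6.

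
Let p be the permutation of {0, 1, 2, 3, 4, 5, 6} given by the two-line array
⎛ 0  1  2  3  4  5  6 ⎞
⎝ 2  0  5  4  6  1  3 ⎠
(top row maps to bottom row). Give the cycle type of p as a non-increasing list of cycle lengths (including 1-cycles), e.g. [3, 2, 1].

[4, 3]

The disjoint cycles are (0, 2, 5, 1)(3, 4, 6), with lengths 4, 3 in non-increasing order.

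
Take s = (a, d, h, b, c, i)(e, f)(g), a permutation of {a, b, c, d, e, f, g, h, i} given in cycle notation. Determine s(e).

f

e appears in (e, f); the next entry (wrapping around) is f.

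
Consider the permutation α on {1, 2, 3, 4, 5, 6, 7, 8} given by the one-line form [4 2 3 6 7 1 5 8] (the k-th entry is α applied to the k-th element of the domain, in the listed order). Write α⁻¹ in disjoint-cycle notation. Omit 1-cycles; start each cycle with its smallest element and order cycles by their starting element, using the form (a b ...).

First write α in disjoint cycles: (1 4 6)(5 7).
Reversing each cycle (and rotating so the smallest element leads) gives α⁻¹ = (1 6 4)(5 7).

(1 6 4)(5 7)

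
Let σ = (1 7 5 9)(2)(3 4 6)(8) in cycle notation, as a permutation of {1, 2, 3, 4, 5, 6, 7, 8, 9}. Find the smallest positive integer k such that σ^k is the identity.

The cycle type of σ is (4, 3, 1, 1).
The order is lcm(4, 3) = 12.

12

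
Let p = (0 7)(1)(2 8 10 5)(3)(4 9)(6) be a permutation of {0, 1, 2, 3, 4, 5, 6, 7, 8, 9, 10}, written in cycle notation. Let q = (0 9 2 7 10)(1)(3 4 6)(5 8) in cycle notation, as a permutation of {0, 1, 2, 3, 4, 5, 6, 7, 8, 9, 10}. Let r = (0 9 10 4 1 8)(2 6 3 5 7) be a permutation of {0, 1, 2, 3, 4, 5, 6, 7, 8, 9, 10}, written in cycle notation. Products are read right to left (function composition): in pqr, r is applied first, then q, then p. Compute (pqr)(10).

Chase 10: r(10) = 4; q(4) = 6; p(6) = 6. Hence (pqr)(10) = 6.

6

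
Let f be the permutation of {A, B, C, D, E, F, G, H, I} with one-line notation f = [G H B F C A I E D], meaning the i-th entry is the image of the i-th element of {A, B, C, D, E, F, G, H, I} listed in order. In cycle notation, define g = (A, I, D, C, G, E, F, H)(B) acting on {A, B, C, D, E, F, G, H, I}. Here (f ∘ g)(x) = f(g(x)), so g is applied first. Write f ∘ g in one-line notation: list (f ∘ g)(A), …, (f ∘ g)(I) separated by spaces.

D H I B A E C G F

Chase each element through g then f: A → I → D; B → B → H; C → G → I; D → C → B; E → F → A; F → H → E; G → E → C; H → A → G; I → D → F.
Collecting the images, f ∘ g = [D H I B A E C G F].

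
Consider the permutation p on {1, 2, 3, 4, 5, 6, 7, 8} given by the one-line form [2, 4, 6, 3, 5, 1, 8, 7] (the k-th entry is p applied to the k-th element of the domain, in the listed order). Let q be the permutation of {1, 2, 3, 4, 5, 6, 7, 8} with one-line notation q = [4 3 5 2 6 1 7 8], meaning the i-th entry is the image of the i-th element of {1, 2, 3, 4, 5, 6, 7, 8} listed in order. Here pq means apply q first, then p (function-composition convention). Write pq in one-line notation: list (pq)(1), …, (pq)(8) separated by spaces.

3 6 5 4 1 2 8 7

(pq)(x) = p(q(x)). Computing each image: p(q(1)) = p(4) = 3, p(q(2)) = p(3) = 6, p(q(3)) = p(5) = 5, p(q(4)) = p(2) = 4, p(q(5)) = p(6) = 1, p(q(6)) = p(1) = 2, p(q(7)) = p(7) = 8, p(q(8)) = p(8) = 7.
Hence pq = [3 6 5 4 1 2 8 7].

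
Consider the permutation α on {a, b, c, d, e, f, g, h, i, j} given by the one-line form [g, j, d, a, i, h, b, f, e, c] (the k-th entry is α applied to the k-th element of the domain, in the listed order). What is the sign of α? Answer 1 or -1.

-1

In disjoint-cycle form the cycle lengths are 6, 2, 2.
A cycle is odd iff its length is even; α has 3 even-length cycles, so sgn(α) = (−1)^3 and α is odd.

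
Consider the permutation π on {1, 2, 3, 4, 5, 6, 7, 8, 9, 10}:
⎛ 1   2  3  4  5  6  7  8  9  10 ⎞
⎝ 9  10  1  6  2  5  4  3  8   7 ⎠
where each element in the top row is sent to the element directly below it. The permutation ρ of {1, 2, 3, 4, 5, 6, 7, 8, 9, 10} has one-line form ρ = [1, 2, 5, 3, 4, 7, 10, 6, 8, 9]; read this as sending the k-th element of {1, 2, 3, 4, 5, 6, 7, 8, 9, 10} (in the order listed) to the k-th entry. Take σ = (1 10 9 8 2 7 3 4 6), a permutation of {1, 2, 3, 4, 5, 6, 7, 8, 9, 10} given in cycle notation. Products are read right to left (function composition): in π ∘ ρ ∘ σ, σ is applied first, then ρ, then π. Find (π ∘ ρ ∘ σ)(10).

3

(π ∘ ρ ∘ σ)(10) = π(ρ(σ(10))). σ(10) = 9, then ρ(9) = 8, then π(8) = 3, so the result is 3.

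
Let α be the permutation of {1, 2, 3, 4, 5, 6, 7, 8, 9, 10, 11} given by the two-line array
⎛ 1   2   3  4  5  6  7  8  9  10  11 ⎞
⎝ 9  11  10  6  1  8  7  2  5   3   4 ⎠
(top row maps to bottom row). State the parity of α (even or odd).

odd

In disjoint-cycle form the cycle lengths are 5, 3, 2, 1.
A cycle of length ℓ contributes ℓ−1 transpositions, so α is a product of 4 + 2 + 1 = 7 transpositions — odd.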